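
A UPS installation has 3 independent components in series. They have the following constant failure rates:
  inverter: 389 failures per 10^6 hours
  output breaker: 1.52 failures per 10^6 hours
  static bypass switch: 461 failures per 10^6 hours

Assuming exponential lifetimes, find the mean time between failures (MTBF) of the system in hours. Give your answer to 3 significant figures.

1170

Series of exponential components: λ_sys = Σ λ_i
λ_sys = 0.000389 + 0.00000152 + 0.000461 = 8.5152e-04 /h
MTBF = 1 / λ_sys = 1170 h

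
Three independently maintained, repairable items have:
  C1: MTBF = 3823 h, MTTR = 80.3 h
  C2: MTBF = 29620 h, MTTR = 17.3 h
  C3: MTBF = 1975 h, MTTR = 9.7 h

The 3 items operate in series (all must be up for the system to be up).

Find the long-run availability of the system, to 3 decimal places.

0.974

A(C1) = MTBF/(MTBF+MTTR) = 3823/(3823+80.3) = 0.979428
A(C2) = MTBF/(MTBF+MTTR) = 29620/(29620+17.3) = 0.999416
A(C3) = MTBF/(MTBF+MTTR) = 1975/(1975+9.7) = 0.995113
Series availability: 0.979428 × 0.999416 × 0.995113 = 0.974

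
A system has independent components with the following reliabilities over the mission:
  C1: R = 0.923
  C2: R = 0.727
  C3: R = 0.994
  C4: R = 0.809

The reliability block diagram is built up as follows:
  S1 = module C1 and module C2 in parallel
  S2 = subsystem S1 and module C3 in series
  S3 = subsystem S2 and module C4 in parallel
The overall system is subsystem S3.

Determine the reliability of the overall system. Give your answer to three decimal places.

0.995

Parallel (C1 and C2): 1 − (1 − 0.92300)(1 − 0.72700) = 0.97898
Series ([0.97898] and C3): 0.97898 × 0.99400 = 0.97311
Parallel ([0.97311] and C4): 1 − (1 − 0.97311)(1 − 0.80900) = 0.995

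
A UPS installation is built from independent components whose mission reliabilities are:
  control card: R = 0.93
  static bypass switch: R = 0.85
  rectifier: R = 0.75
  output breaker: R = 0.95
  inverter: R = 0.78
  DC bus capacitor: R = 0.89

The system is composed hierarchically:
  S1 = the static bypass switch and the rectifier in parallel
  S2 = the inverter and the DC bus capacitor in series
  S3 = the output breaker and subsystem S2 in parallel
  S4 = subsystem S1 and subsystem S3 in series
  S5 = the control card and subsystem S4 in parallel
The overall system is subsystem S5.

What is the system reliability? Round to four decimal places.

Parallel (static bypass switch and rectifier): 1 − (1 − 0.850000)(1 − 0.750000) = 0.962500
Series (inverter and DC bus capacitor): 0.780000 × 0.890000 = 0.694200
Parallel (output breaker and [0.694200]): 1 − (1 − 0.950000)(1 − 0.694200) = 0.984710
Series ([0.962500] and [0.984710]): 0.962500 × 0.984710 = 0.947783
Parallel (control card and [0.947783]): 1 − (1 − 0.930000)(1 − 0.947783) = 0.9963

0.9963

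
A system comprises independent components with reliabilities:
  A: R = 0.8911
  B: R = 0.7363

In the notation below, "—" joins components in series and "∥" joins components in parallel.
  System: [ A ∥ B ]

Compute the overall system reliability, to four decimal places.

Parallel (A and B): 1 − (1 − 0.891100)(1 − 0.736300) = 0.9713

0.9713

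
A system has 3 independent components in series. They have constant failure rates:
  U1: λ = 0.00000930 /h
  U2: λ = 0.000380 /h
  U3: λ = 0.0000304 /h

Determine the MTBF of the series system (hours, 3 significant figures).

Series of exponential components: λ_sys = Σ λ_i
λ_sys = 0.00000930 + 0.000380 + 0.0000304 = 4.1970e-04 /h
MTBF = 1 / λ_sys = 2380 h

2380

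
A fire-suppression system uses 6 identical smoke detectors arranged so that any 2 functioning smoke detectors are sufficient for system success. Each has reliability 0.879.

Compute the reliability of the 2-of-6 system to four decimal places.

0.9999

R = Σ_{i=2}^{6} C(6,i) p^i (1−p)^{6−i} with p = 0.879
C(6,2)·0.879^2·0.121^4 = 0.002484
C(6,3)·0.879^3·0.121^3 = 0.024063
C(6,4)·0.879^4·0.121^2 = 0.131104
C(6,5)·0.879^5·0.121^1 = 0.380961
C(6,6)·0.879^6·0.121^0 = 0.461247
Sum = 0.9999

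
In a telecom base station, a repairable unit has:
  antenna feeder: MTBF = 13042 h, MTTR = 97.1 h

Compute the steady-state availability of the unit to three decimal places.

0.993

A(antenna feeder) = MTBF/(MTBF+MTTR) = 13042/(13042+97.1) = 0.993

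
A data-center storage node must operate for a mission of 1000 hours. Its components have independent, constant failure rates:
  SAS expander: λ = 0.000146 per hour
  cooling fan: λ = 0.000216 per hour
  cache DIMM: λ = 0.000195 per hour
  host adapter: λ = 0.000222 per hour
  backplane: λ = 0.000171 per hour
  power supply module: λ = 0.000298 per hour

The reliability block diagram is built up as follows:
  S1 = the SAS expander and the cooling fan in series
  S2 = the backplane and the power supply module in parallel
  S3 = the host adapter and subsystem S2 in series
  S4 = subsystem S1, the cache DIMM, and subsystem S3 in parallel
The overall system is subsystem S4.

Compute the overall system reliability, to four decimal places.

0.9875

R(SAS expander) = exp(−0.000146 × 1000) = 0.864158
R(cooling fan) = exp(−0.000216 × 1000) = 0.805735
R(cache DIMM) = exp(−0.000195 × 1000) = 0.822835
R(host adapter) = exp(−0.000222 × 1000) = 0.800915
R(backplane) = exp(−0.000171 × 1000) = 0.842822
R(power supply module) = exp(−0.000298 × 1000) = 0.742301
Series (SAS expander and cooling fan): 0.864158 × 0.805735 = 0.696282
Parallel (backplane and power supply module): 1 − (1 − 0.842822)(1 − 0.742301) = 0.959495
Series (host adapter and [0.959495]): 0.800915 × 0.959495 = 0.768474
Parallel ([0.696282], cache DIMM, and [0.768474]): 1 − (1 − 0.696282)(1 − 0.822835)(1 − 0.768474) = 0.9875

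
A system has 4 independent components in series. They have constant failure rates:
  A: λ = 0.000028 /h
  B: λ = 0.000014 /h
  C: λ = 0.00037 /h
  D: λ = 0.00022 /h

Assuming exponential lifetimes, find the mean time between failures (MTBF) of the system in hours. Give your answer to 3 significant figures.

1580

Series of exponential components: λ_sys = Σ λ_i
λ_sys = 0.000028 + 0.000014 + 0.00037 + 0.00022 = 6.3200e-04 /h
MTBF = 1 / λ_sys = 1580 h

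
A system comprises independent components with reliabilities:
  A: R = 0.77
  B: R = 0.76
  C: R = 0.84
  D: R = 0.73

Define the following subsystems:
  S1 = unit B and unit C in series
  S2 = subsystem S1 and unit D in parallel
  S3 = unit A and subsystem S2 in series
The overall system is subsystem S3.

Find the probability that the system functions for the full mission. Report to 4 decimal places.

0.6948

Series (B and C): 0.760000 × 0.840000 = 0.638400
Parallel ([0.638400] and D): 1 − (1 − 0.638400)(1 − 0.730000) = 0.902368
Series (A and [0.902368]): 0.770000 × 0.902368 = 0.6948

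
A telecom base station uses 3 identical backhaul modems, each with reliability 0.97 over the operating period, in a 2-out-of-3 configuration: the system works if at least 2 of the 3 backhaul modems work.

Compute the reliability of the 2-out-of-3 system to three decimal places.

R = Σ_{i=2}^{3} C(3,i) p^i (1−p)^{3−i} with p = 0.97
C(3,2)·0.97^2·0.03^1 = 0.08468
C(3,3)·0.97^3·0.03^0 = 0.91267
Sum = 0.997

0.997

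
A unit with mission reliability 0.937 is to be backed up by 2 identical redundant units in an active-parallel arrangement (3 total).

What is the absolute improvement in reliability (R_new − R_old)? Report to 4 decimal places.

R_before = 0.937
R_after = 1 − (1 − 0.937)^3 = 0.9997
ΔR = 0.9997 − 0.937 = 0.0627

0.0627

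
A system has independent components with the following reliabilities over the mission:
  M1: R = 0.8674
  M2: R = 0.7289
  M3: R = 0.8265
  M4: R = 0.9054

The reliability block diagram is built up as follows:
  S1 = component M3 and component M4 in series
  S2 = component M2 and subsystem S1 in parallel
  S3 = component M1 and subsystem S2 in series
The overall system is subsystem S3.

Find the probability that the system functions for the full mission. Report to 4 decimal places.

0.8082

Series (M3 and M4): 0.826500 × 0.905400 = 0.748313
Parallel (M2 and [0.748313]): 1 − (1 − 0.728900)(1 − 0.748313) = 0.931768
Series (M1 and [0.931768]): 0.867400 × 0.931768 = 0.8082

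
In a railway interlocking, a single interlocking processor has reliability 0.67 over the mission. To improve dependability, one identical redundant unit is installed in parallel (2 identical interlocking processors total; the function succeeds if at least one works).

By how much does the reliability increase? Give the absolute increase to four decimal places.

0.2211

R_before = 0.67
R_after = 1 − (1 − 0.67)^2 = 0.8911
ΔR = 0.8911 − 0.67 = 0.2211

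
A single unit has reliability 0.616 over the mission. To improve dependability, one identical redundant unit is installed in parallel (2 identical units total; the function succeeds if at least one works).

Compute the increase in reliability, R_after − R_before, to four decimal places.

0.2365

R_before = 0.616
R_after = 1 − (1 − 0.616)^2 = 0.8525
ΔR = 0.8525 − 0.616 = 0.2365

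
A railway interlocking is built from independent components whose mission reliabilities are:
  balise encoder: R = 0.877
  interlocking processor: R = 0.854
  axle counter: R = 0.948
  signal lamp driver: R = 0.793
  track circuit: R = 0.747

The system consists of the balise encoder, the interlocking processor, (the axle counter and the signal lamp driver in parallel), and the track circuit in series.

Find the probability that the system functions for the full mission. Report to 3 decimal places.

0.553

Parallel (axle counter and signal lamp driver): 1 − (1 − 0.94800)(1 − 0.79300) = 0.98924
Series (balise encoder, interlocking processor, [0.98924], and track circuit): 0.87700 × 0.85400 × 0.98924 × 0.74700 = 0.553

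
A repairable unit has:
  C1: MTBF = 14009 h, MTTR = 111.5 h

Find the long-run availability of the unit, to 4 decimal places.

A(C1) = MTBF/(MTBF+MTTR) = 14009/(14009+111.5) = 0.9921

0.9921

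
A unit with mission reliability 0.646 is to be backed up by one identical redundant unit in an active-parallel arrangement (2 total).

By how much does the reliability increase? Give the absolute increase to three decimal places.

R_before = 0.646
R_after = 1 − (1 − 0.646)^2 = 0.875
ΔR = 0.875 − 0.646 = 0.229

0.229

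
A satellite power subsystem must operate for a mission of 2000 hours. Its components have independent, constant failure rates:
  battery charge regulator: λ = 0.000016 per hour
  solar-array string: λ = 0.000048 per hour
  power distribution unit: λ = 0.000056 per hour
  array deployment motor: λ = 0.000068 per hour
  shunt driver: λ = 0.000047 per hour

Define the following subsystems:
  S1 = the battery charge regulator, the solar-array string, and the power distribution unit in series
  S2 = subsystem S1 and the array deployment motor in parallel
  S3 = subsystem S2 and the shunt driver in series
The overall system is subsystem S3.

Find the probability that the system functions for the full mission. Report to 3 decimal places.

0.886

R(battery charge regulator) = exp(−0.000016 × 2000) = 0.96851
R(solar-array string) = exp(−0.000048 × 2000) = 0.90846
R(power distribution unit) = exp(−0.000056 × 2000) = 0.89404
R(array deployment motor) = exp(−0.000068 × 2000) = 0.87284
R(shunt driver) = exp(−0.000047 × 2000) = 0.91028
Series (battery charge regulator, solar-array string, and power distribution unit): 0.96851 × 0.90846 × 0.89404 = 0.78662
Parallel ([0.78662] and array deployment motor): 1 − (1 − 0.78662)(1 − 0.87284) = 0.97287
Series ([0.97287] and shunt driver): 0.97287 × 0.91028 = 0.886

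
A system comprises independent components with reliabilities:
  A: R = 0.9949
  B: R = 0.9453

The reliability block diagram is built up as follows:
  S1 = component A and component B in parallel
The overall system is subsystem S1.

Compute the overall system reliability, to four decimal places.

0.9997

Parallel (A and B): 1 − (1 − 0.994900)(1 − 0.945300) = 0.9997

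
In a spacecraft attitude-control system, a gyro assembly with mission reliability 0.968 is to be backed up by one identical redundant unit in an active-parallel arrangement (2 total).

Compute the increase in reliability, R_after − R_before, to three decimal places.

0.031

R_before = 0.968
R_after = 1 − (1 − 0.968)^2 = 0.999
ΔR = 0.999 − 0.968 = 0.031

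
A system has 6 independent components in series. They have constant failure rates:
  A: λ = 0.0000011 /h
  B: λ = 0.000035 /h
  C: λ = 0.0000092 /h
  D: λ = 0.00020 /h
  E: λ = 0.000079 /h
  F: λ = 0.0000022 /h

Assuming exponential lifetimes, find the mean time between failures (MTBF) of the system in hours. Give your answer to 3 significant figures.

Series of exponential components: λ_sys = Σ λ_i
λ_sys = 0.0000011 + 0.000035 + 0.0000092 + 0.00020 + 0.000079 + 0.0000022 = 3.2650e-04 /h
MTBF = 1 / λ_sys = 3060 h

3060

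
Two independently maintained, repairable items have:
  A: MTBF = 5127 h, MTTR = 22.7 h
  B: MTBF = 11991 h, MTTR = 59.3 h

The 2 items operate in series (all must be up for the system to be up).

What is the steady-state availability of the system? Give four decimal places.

0.9907

A(A) = MTBF/(MTBF+MTTR) = 5127/(5127+22.7) = 0.995592
A(B) = MTBF/(MTBF+MTTR) = 11991/(11991+59.3) = 0.995079
Series availability: 0.995592 × 0.995079 = 0.9907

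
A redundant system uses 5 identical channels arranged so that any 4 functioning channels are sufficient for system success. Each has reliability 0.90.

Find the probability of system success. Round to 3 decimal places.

R = Σ_{i=4}^{5} C(5,i) p^i (1−p)^{5−i} with p = 0.90
C(5,4)·0.90^4·0.10^1 = 0.32805
C(5,5)·0.90^5·0.10^0 = 0.59049
Sum = 0.919

0.919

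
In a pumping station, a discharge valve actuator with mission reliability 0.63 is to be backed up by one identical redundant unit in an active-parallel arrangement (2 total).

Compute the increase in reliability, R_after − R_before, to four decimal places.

R_before = 0.63
R_after = 1 − (1 − 0.63)^2 = 0.8631
ΔR = 0.8631 − 0.63 = 0.2331

0.2331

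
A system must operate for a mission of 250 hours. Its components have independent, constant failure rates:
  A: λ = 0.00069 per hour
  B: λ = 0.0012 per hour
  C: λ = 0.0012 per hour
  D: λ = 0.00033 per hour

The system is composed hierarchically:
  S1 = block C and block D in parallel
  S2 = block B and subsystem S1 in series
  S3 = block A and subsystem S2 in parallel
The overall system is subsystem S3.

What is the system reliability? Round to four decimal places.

0.9565

R(A) = exp(−0.00069 × 250) = 0.841558
R(B) = exp(−0.0012 × 250) = 0.740818
R(C) = exp(−0.0012 × 250) = 0.740818
R(D) = exp(−0.00033 × 250) = 0.920811
Parallel (C and D): 1 − (1 − 0.740818)(1 − 0.920811) = 0.979476
Series (B and [0.979476]): 0.740818 × 0.979476 = 0.725613
Parallel (A and [0.725613]): 1 − (1 − 0.841558)(1 − 0.725613) = 0.9565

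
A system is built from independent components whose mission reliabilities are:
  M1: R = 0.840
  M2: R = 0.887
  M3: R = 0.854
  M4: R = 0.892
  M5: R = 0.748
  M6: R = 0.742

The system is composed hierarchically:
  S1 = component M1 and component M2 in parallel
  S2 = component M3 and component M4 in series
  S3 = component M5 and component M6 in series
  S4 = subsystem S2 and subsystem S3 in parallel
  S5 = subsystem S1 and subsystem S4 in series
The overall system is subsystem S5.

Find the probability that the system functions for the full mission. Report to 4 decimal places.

Parallel (M1 and M2): 1 − (1 − 0.840000)(1 − 0.887000) = 0.981920
Series (M3 and M4): 0.854000 × 0.892000 = 0.761768
Series (M5 and M6): 0.748000 × 0.742000 = 0.555016
Parallel ([0.761768] and [0.555016]): 1 − (1 − 0.761768)(1 − 0.555016) = 0.893991
Series ([0.981920] and [0.893991]): 0.981920 × 0.893991 = 0.8778

0.8778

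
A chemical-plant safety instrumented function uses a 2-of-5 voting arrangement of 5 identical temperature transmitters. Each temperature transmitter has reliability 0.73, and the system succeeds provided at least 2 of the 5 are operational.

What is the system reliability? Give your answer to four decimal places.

R = Σ_{i=2}^{5} C(5,i) p^i (1−p)^{5−i} with p = 0.73
C(5,2)·0.73^2·0.27^3 = 0.104891
C(5,3)·0.73^3·0.27^2 = 0.283593
C(5,4)·0.73^4·0.27^1 = 0.383376
C(5,5)·0.73^5·0.27^0 = 0.207307
Sum = 0.9792

0.9792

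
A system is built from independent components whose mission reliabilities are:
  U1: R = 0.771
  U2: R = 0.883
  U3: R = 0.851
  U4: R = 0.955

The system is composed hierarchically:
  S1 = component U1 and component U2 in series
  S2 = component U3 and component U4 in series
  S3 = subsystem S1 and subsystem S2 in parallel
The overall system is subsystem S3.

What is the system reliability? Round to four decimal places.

0.9402

Series (U1 and U2): 0.771000 × 0.883000 = 0.680793
Series (U3 and U4): 0.851000 × 0.955000 = 0.812705
Parallel ([0.680793] and [0.812705]): 1 − (1 − 0.680793)(1 − 0.812705) = 0.9402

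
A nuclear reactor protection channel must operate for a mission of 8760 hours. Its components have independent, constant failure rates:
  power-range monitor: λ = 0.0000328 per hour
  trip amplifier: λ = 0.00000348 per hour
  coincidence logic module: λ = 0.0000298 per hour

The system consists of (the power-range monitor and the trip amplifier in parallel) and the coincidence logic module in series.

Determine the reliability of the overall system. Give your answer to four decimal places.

0.7645

R(power-range monitor) = exp(−0.0000328 × 8760) = 0.750266
R(trip amplifier) = exp(−0.00000348 × 8760) = 0.969975
R(coincidence logic module) = exp(−0.0000298 × 8760) = 0.770244
Parallel (power-range monitor and trip amplifier): 1 − (1 − 0.750266)(1 − 0.969975) = 0.992502
Series ([0.992502] and coincidence logic module): 0.992502 × 0.770244 = 0.7645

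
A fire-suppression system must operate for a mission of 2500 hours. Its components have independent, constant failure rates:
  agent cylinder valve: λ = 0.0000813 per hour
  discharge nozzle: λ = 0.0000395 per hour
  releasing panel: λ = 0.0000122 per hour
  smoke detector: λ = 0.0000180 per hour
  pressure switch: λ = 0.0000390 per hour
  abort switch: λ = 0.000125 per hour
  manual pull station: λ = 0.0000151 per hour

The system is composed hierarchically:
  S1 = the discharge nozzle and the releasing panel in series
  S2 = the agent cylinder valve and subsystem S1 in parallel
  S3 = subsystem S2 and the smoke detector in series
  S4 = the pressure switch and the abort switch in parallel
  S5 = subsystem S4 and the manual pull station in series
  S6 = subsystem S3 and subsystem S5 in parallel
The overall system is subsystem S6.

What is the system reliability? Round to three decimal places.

0.996

R(agent cylinder valve) = exp(−0.0000813 × 2500) = 0.81607
R(discharge nozzle) = exp(−0.0000395 × 2500) = 0.90597
R(releasing panel) = exp(−0.0000122 × 2500) = 0.96996
R(smoke detector) = exp(−0.0000180 × 2500) = 0.95600
R(pressure switch) = exp(−0.0000390 × 2500) = 0.90710
R(abort switch) = exp(−0.000125 × 2500) = 0.73162
R(manual pull station) = exp(−0.0000151 × 2500) = 0.96295
Series (discharge nozzle and releasing panel): 0.90597 × 0.96996 = 0.87875
Parallel (agent cylinder valve and [0.87875]): 1 − (1 − 0.81607)(1 − 0.87875) = 0.97770
Series ([0.97770] and smoke detector): 0.97770 × 0.95600 = 0.93468
Parallel (pressure switch and abort switch): 1 − (1 − 0.90710)(1 − 0.73162) = 0.97507
Series ([0.97507] and manual pull station): 0.97507 × 0.96295 = 0.93894
Parallel ([0.93468] and [0.93894]): 1 − (1 − 0.93468)(1 − 0.93894) = 0.996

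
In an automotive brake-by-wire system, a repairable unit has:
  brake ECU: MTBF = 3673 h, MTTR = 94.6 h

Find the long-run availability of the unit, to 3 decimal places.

A(brake ECU) = MTBF/(MTBF+MTTR) = 3673/(3673+94.6) = 0.975

0.975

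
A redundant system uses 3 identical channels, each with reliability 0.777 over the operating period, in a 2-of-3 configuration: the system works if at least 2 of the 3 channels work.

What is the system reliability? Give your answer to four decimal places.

0.8730

R = Σ_{i=2}^{3} C(3,i) p^i (1−p)^{3−i} with p = 0.777
C(3,2)·0.777^2·0.223^1 = 0.403895
C(3,3)·0.777^3·0.223^0 = 0.469097
Sum = 0.8730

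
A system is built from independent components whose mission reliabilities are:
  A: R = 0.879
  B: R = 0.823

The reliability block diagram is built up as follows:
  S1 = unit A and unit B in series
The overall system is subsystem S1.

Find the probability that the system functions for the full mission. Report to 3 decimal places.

0.723

Series (A and B): 0.87900 × 0.82300 = 0.723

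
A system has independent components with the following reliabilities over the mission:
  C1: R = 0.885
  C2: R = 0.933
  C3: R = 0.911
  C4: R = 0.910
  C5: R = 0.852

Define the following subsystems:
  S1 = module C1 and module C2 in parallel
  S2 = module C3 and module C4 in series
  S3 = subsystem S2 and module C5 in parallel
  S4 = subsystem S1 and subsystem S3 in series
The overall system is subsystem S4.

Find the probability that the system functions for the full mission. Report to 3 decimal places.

0.967

Parallel (C1 and C2): 1 − (1 − 0.88500)(1 − 0.93300) = 0.99230
Series (C3 and C4): 0.91100 × 0.91000 = 0.82901
Parallel ([0.82901] and C5): 1 − (1 − 0.82901)(1 − 0.85200) = 0.97469
Series ([0.99230] and [0.97469]): 0.99230 × 0.97469 = 0.967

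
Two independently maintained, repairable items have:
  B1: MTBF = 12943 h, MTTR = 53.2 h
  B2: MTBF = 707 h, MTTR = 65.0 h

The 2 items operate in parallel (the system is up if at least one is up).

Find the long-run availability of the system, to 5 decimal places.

A(B1) = MTBF/(MTBF+MTTR) = 12943/(12943+53.2) = 0.995906
A(B2) = MTBF/(MTBF+MTTR) = 707/(707+65.0) = 0.915803
Parallel availability: 1 − (1 − 0.995906)(1 − 0.915803) = 0.99966

0.99966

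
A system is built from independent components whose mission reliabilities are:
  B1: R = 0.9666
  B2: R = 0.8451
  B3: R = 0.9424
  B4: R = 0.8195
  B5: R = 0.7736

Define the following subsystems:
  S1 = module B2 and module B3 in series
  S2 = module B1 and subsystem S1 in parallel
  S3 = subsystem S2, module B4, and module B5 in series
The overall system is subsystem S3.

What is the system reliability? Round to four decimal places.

Series (B2 and B3): 0.845100 × 0.942400 = 0.796422
Parallel (B1 and [0.796422]): 1 − (1 − 0.966600)(1 − 0.796422) = 0.993200
Series ([0.993200], B4, and B5): 0.993200 × 0.819500 × 0.773600 = 0.6297

0.6297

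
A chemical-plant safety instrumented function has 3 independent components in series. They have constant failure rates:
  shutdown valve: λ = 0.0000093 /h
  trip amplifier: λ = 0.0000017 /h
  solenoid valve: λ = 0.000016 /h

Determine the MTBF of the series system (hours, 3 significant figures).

Series of exponential components: λ_sys = Σ λ_i
λ_sys = 0.0000093 + 0.0000017 + 0.000016 = 2.7000e-05 /h
MTBF = 1 / λ_sys = 37000 h

37000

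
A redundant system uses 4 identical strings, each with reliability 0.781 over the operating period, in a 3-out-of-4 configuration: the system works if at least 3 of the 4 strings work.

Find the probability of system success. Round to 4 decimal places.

0.7894

R = Σ_{i=3}^{4} C(4,i) p^i (1−p)^{4−i} with p = 0.781
C(4,3)·0.781^3·0.219^1 = 0.417308
C(4,4)·0.781^4·0.219^0 = 0.372052
Sum = 0.7894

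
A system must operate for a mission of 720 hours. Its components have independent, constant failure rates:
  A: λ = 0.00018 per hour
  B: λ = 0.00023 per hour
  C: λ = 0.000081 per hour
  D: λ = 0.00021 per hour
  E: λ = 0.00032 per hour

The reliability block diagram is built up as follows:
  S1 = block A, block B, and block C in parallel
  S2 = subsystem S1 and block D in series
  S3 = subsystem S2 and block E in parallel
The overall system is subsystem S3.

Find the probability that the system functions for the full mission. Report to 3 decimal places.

0.971

R(A) = exp(−0.00018 × 720) = 0.87845
R(B) = exp(−0.00023 × 720) = 0.84739
R(C) = exp(−0.000081 × 720) = 0.94335
R(D) = exp(−0.00021 × 720) = 0.85968
R(E) = exp(−0.00032 × 720) = 0.79422
Parallel (A, B, and C): 1 − (1 − 0.87845)(1 − 0.84739)(1 − 0.94335) = 0.99895
Series ([0.99895] and D): 0.99895 × 0.85968 = 0.85878
Parallel ([0.85878] and E): 1 − (1 − 0.85878)(1 − 0.79422) = 0.971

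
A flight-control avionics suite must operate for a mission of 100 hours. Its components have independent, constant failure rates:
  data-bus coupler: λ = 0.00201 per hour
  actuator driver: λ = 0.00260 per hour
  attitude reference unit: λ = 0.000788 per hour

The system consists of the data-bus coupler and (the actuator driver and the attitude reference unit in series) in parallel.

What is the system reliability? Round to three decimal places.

0.948

R(data-bus coupler) = exp(−0.00201 × 100) = 0.81791
R(actuator driver) = exp(−0.00260 × 100) = 0.77105
R(attitude reference unit) = exp(−0.000788 × 100) = 0.92422
Series (actuator driver and attitude reference unit): 0.77105 × 0.92422 = 0.71262
Parallel (data-bus coupler and [0.71262]): 1 − (1 − 0.81791)(1 − 0.71262) = 0.948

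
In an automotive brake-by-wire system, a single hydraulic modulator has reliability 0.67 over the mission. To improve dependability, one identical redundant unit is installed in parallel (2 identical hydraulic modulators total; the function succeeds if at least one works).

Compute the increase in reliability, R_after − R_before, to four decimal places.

0.2211

R_before = 0.67
R_after = 1 − (1 − 0.67)^2 = 0.8911
ΔR = 0.8911 − 0.67 = 0.2211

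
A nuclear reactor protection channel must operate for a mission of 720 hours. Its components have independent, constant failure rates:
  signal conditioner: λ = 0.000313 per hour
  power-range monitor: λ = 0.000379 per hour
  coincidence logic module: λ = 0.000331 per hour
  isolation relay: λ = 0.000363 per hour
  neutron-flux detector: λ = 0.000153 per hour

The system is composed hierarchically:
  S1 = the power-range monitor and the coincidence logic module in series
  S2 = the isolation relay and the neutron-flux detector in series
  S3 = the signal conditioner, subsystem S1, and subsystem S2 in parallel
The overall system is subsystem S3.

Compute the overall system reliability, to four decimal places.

R(signal conditioner) = exp(−0.000313 × 720) = 0.798229
R(power-range monitor) = exp(−0.000379 × 720) = 0.761184
R(coincidence logic module) = exp(−0.000331 × 720) = 0.787951
R(isolation relay) = exp(−0.000363 × 720) = 0.770004
R(neutron-flux detector) = exp(−0.000153 × 720) = 0.895691
Series (power-range monitor and coincidence logic module): 0.761184 × 0.787951 = 0.599776
Series (isolation relay and neutron-flux detector): 0.770004 × 0.895691 = 0.689686
Parallel (signal conditioner, [0.599776], and [0.689686]): 1 − (1 − 0.798229)(1 − 0.599776)(1 − 0.689686) = 0.9749

0.9749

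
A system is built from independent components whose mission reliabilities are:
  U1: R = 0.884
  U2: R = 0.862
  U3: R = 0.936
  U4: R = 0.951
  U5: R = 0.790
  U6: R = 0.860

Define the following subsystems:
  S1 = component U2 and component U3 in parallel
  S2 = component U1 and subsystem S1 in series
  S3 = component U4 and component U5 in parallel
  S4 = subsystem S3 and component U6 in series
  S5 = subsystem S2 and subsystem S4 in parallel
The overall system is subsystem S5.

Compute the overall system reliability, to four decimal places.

0.9816

Parallel (U2 and U3): 1 − (1 − 0.862000)(1 − 0.936000) = 0.991168
Series (U1 and [0.991168]): 0.884000 × 0.991168 = 0.876193
Parallel (U4 and U5): 1 − (1 − 0.951000)(1 − 0.790000) = 0.989710
Series ([0.989710] and U6): 0.989710 × 0.860000 = 0.851151
Parallel ([0.876193] and [0.851151]): 1 − (1 − 0.876193)(1 − 0.851151) = 0.9816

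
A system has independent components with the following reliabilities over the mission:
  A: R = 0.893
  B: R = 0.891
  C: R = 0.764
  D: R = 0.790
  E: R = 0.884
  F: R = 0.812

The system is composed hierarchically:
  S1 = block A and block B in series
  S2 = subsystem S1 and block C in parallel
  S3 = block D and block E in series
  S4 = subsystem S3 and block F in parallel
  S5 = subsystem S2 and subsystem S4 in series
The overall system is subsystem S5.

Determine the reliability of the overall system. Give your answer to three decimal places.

Series (A and B): 0.89300 × 0.89100 = 0.79566
Parallel ([0.79566] and C): 1 − (1 − 0.79566)(1 − 0.76400) = 0.95178
Series (D and E): 0.79000 × 0.88400 = 0.69836
Parallel ([0.69836] and F): 1 − (1 − 0.69836)(1 − 0.81200) = 0.94329
Series ([0.95178] and [0.94329]): 0.95178 × 0.94329 = 0.898

0.898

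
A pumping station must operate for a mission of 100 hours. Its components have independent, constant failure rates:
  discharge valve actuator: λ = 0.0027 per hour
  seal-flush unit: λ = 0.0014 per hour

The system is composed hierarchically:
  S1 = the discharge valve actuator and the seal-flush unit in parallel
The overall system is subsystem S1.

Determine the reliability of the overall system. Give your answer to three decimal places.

R(discharge valve actuator) = exp(−0.0027 × 100) = 0.76338
R(seal-flush unit) = exp(−0.0014 × 100) = 0.86936
Parallel (discharge valve actuator and seal-flush unit): 1 − (1 − 0.76338)(1 − 0.86936) = 0.969

0.969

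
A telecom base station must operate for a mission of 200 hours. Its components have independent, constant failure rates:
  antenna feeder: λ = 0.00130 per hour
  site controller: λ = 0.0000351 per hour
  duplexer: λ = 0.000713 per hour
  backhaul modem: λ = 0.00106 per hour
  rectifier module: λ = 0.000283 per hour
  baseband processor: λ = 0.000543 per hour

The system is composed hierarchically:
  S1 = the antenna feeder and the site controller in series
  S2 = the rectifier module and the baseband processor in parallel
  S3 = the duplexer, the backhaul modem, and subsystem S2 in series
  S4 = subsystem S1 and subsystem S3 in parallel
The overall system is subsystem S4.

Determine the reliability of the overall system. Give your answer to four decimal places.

0.9291

R(antenna feeder) = exp(−0.00130 × 200) = 0.771052
R(site controller) = exp(−0.0000351 × 200) = 0.993005
R(duplexer) = exp(−0.000713 × 200) = 0.867101
R(backhaul modem) = exp(−0.00106 × 200) = 0.808965
R(rectifier module) = exp(−0.000283 × 200) = 0.944972
R(baseband processor) = exp(−0.000543 × 200) = 0.897089
Series (antenna feeder and site controller): 0.771052 × 0.993005 = 0.765658
Parallel (rectifier module and baseband processor): 1 − (1 − 0.944972)(1 − 0.897089) = 0.994337
Series (duplexer, backhaul modem, and [0.994337]): 0.867101 × 0.808965 × 0.994337 = 0.697482
Parallel ([0.765658] and [0.697482]): 1 − (1 − 0.765658)(1 − 0.697482) = 0.9291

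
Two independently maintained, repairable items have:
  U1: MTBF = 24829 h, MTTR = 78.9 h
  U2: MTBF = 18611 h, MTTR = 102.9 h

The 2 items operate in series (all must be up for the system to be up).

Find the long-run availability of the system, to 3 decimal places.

A(U1) = MTBF/(MTBF+MTTR) = 24829/(24829+78.9) = 0.996832
A(U2) = MTBF/(MTBF+MTTR) = 18611/(18611+102.9) = 0.994501
Series availability: 0.996832 × 0.994501 = 0.991

0.991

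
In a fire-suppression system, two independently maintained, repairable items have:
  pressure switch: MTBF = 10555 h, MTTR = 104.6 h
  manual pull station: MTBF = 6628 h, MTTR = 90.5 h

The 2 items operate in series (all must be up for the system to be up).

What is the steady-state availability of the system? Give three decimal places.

0.977

A(pressure switch) = MTBF/(MTBF+MTTR) = 10555/(10555+104.6) = 0.990187
A(manual pull station) = MTBF/(MTBF+MTTR) = 6628/(6628+90.5) = 0.986530
Series availability: 0.990187 × 0.986530 = 0.977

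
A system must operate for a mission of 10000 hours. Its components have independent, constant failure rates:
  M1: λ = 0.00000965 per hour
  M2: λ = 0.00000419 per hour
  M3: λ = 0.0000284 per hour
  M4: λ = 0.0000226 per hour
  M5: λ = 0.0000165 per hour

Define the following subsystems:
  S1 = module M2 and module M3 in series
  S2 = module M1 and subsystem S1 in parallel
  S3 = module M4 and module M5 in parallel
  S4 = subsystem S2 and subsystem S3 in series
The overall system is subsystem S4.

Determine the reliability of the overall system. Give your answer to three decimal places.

R(M1) = exp(−0.00000965 × 10000) = 0.90801
R(M2) = exp(−0.00000419 × 10000) = 0.95897
R(M3) = exp(−0.0000284 × 10000) = 0.75277
R(M4) = exp(−0.0000226 × 10000) = 0.79772
R(M5) = exp(−0.0000165 × 10000) = 0.84789
Series (M2 and M3): 0.95897 × 0.75277 = 0.72188
Parallel (M1 and [0.72188]): 1 − (1 − 0.90801)(1 − 0.72188) = 0.97442
Parallel (M4 and M5): 1 − (1 − 0.79772)(1 − 0.84789) = 0.96923
Series ([0.97442] and [0.96923]): 0.97442 × 0.96923 = 0.944

0.944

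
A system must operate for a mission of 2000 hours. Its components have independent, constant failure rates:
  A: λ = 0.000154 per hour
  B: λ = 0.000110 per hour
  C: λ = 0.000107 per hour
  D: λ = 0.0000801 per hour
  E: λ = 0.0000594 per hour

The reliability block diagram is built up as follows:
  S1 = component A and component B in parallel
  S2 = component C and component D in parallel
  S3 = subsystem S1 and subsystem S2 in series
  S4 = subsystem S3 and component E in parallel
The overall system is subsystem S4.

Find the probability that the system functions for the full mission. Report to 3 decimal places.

R(A) = exp(−0.000154 × 2000) = 0.73492
R(B) = exp(−0.000110 × 2000) = 0.80252
R(C) = exp(−0.000107 × 2000) = 0.80735
R(D) = exp(−0.0000801 × 2000) = 0.85197
R(E) = exp(−0.0000594 × 2000) = 0.88799
Parallel (A and B): 1 − (1 − 0.73492)(1 − 0.80252) = 0.94765
Parallel (C and D): 1 − (1 − 0.80735)(1 − 0.85197) = 0.97148
Series ([0.94765] and [0.97148]): 0.94765 × 0.97148 = 0.92062
Parallel ([0.92062] and E): 1 − (1 − 0.92062)(1 − 0.88799) = 0.991

0.991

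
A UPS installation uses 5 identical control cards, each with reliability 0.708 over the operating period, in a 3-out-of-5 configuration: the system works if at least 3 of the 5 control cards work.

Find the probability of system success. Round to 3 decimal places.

R = Σ_{i=3}^{5} C(5,i) p^i (1−p)^{5−i} with p = 0.708
C(5,3)·0.708^3·0.292^2 = 0.30260
C(5,4)·0.708^4·0.292^1 = 0.36685
C(5,5)·0.708^5·0.292^0 = 0.17790
Sum = 0.847

0.847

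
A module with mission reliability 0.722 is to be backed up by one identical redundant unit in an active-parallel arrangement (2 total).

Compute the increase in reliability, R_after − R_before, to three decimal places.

R_before = 0.722
R_after = 1 − (1 − 0.722)^2 = 0.923
ΔR = 0.923 − 0.722 = 0.201

0.201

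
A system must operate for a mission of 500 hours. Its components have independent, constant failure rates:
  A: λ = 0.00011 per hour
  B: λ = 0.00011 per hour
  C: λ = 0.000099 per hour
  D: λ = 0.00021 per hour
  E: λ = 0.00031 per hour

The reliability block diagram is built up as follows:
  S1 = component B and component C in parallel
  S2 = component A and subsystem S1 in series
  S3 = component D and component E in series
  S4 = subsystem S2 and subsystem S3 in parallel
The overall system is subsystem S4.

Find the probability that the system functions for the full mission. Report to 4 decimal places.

R(A) = exp(−0.00011 × 500) = 0.946485
R(B) = exp(−0.00011 × 500) = 0.946485
R(C) = exp(−0.000099 × 500) = 0.951705
R(D) = exp(−0.00021 × 500) = 0.900325
R(E) = exp(−0.00031 × 500) = 0.856415
Parallel (B and C): 1 − (1 − 0.946485)(1 − 0.951705) = 0.997415
Series (A and [0.997415]): 0.946485 × 0.997415 = 0.944038
Series (D and E): 0.900325 × 0.856415 = 0.771052
Parallel ([0.944038] and [0.771052]): 1 − (1 − 0.944038)(1 − 0.771052) = 0.9872

0.9872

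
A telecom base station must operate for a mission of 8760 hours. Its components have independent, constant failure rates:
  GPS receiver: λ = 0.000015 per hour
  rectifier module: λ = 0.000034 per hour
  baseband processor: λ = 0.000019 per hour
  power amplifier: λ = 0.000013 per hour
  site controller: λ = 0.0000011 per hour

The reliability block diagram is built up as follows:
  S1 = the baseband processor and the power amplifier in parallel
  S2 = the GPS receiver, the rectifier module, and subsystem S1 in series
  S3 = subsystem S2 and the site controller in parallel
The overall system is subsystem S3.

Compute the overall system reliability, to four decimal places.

0.9966

R(GPS receiver) = exp(−0.000015 × 8760) = 0.876867
R(rectifier module) = exp(−0.000034 × 8760) = 0.742420
R(baseband processor) = exp(−0.000019 × 8760) = 0.846674
R(power amplifier) = exp(−0.000013 × 8760) = 0.892365
R(site controller) = exp(−0.0000011 × 8760) = 0.990410
Parallel (baseband processor and power amplifier): 1 − (1 − 0.846674)(1 − 0.892365) = 0.983497
Series (GPS receiver, rectifier module, and [0.983497]): 0.876867 × 0.742420 × 0.983497 = 0.640260
Parallel ([0.640260] and site controller): 1 − (1 − 0.640260)(1 − 0.990410) = 0.9966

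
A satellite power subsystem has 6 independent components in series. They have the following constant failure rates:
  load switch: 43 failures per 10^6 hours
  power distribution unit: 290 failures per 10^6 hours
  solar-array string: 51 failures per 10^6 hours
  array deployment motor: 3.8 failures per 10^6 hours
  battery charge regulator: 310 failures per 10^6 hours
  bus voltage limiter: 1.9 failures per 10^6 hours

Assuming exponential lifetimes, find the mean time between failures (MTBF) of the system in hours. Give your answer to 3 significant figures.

Series of exponential components: λ_sys = Σ λ_i
λ_sys = 0.000043 + 0.00029 + 0.000051 + 0.0000038 + 0.00031 + 0.0000019 = 6.9970e-04 /h
MTBF = 1 / λ_sys = 1430 h

1430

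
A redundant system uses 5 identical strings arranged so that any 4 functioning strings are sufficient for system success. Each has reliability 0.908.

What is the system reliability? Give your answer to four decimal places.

R = Σ_{i=4}^{5} C(5,i) p^i (1−p)^{5−i} with p = 0.908
C(5,4)·0.908^4·0.092^1 = 0.312681
C(5,5)·0.908^5·0.092^0 = 0.617205
Sum = 0.9299

0.9299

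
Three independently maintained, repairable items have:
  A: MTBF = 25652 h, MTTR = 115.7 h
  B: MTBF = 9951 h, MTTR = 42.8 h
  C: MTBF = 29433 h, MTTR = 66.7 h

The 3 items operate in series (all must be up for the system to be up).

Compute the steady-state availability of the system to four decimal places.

0.9890

A(A) = MTBF/(MTBF+MTTR) = 25652/(25652+115.7) = 0.995510
A(B) = MTBF/(MTBF+MTTR) = 9951/(9951+42.8) = 0.995717
A(C) = MTBF/(MTBF+MTTR) = 29433/(29433+66.7) = 0.997739
Series availability: 0.995510 × 0.995717 × 0.997739 = 0.9890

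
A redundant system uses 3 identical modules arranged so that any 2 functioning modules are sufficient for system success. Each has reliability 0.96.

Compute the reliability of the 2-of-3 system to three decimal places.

R = Σ_{i=2}^{3} C(3,i) p^i (1−p)^{3−i} with p = 0.96
C(3,2)·0.96^2·0.04^1 = 0.11059
C(3,3)·0.96^3·0.04^0 = 0.88474
Sum = 0.995

0.995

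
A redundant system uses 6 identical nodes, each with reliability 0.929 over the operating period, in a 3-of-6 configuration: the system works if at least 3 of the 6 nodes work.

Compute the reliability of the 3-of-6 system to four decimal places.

0.9997

R = Σ_{i=3}^{6} C(6,i) p^i (1−p)^{6−i} with p = 0.929
C(6,3)·0.929^3·0.071^3 = 0.005739
C(6,4)·0.929^4·0.071^2 = 0.056321
C(6,5)·0.929^5·0.071^1 = 0.294773
C(6,6)·0.929^6·0.071^0 = 0.642827
Sum = 0.9997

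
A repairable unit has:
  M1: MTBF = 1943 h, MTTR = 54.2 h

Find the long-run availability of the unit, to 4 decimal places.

0.9729

A(M1) = MTBF/(MTBF+MTTR) = 1943/(1943+54.2) = 0.9729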